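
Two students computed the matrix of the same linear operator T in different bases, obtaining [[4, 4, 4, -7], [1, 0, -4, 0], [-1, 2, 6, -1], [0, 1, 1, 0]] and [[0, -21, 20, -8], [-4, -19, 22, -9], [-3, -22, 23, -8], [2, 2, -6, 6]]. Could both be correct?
Two matrices over a field are similar if and only if they have the same invariant factors.

Both A and B have characteristic polynomial (x - 4)^2(x - 1)^2 and minimal polynomial (x - 4)^2(x - 1)^2. Computing further, both have invariant factors (x - 4)^2(x - 1)^2. Hence A and B are similar.

Yes.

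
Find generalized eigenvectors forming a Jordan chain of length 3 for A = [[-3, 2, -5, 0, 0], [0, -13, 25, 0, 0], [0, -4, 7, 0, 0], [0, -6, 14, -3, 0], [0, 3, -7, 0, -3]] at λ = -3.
v_1 = [[0, 7, 3, 0, -1]]^T, v_2 = [[-1, 5, 2, 0, 0]]^T, v_3 = [[0, 0, 0, -2, 1]]^T

We seek v_1 ∈ ker((A + 3I)^3) \ ker((A + 3I)^2), then set v_{i+1} = (A + 3I) v_i.

One such chain is v_1 = [[0, 7, 3, 0, -1]]^T, v_2 = [[-1, 5, 2, 0, 0]]^T, v_3 = [[0, 0, 0, -2, 1]]^T. Check: (A + 3I) v_3 = [[0, 0, 0, 0, 0]]^T = 0.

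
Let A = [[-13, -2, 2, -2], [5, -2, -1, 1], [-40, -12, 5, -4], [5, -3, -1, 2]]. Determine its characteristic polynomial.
χ_A(x) = (x - 1)(x + 3)^3

xI - A = [[x + 13, 2, -2, 2], [-5, x + 2, 1, -1], [40, 12, x - 5, 4], [-5, 3, 1, x - 2]].

Expanding det(xI - A) along the first row:
det(xI - A) = + (x + 13)·det([[x + 2, 1, -1], [12, x - 5, 4], [3, 1, x - 2]]) - (2)·det([[-5, 1, -1], [40, x - 5, 4], [-5, 1, x - 2]]) + (-2)·det([[-5, x + 2, -1], [40, 12, 4], [-5, 3, x - 2]]) - (2)·det([[-5, x + 2, 1], [40, 12, x - 5], [-5, 3, 1]]).

Evaluating gives χ_A(x) = x^4 + 8x^3 + 18x^2 - 27 = (x - 1)(x + 3)^3.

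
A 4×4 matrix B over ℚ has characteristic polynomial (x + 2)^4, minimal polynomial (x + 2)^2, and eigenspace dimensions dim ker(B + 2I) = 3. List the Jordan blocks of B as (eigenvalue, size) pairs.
Jordan blocks: (-2, 2), (-2, 1), (-2, 1)

λ = -2: algebraic multiplicity 4 (exponent in χ_B), largest block size 2 (exponent in m_B), 3 blocks (geometric multiplicity). These force block sizes [2, 1, 1].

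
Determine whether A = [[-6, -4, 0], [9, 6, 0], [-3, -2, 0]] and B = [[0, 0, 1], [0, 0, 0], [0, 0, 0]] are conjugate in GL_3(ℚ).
Yes.

Two matrices over a field are similar if and only if they have the same invariant factors.

Both A and B have characteristic polynomial x^3 and minimal polynomial x^2. Computing further, both have invariant factors x, x^2. Hence A and B are similar.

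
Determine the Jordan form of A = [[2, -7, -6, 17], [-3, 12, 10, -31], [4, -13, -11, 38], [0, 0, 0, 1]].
The characteristic polynomial is det(xI - A) = (x - 1)^4, so the eigenvalues are 1 (algebraic multiplicity 4).

For λ = 1: rank(A - I) = 2, rank((A - I)^2) = 1, rank((A - I)^3) = 0. The eigenspace has dimension 4 - 2 = 2, so there are 2 Jordan blocks; the rank sequence gives block sizes [3, 1].

Assembling the blocks gives the Jordan form J above.

J = [[1, 1, 0, 0], [0, 1, 1, 0], [0, 0, 1, 0], [0, 0, 0, 1]]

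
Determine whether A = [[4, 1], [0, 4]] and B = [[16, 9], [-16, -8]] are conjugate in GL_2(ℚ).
Yes.

Two matrices over a field are similar if and only if they have the same invariant factors.

Both A and B have characteristic polynomial (x - 4)^2 and minimal polynomial (x - 4)^2. Computing further, both have invariant factors (x - 4)^2. Hence A and B are similar.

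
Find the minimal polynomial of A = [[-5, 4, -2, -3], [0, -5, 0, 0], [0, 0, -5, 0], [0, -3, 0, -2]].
m_A(x) = (x + 2)(x + 5)^2

The characteristic polynomial factors as (x + 2)(x + 5)^3. The minimal polynomial is ∏(x - λ)^{k_λ} where k_λ is the size of the largest Jordan block at λ.

For λ = -5: rank(A + 5I) = 2, and the largest Jordan block has size 2 (the smallest k with rank((A + 5I)^k) = rank((A + 5I)^(k+1))).
For λ = -2: rank(A + 2I) = 3, and the largest Jordan block has size 1 (the smallest k with rank((A + 2I)^k) = rank((A + 2I)^(k+1))).

So m_A(x) = (x + 2)(x + 5)^2.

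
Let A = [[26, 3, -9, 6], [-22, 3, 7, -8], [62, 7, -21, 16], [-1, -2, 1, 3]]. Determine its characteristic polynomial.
χ_A(x) = (x - 5)(x - 2)^3

xI - A = [[x - 26, -3, 9, -6], [22, x - 3, -7, 8], [-62, -7, x + 21, -16], [1, 2, -1, x - 3]].

Expanding det(xI - A) along the first row:
det(xI - A) = + (x - 26)·det([[x - 3, -7, 8], [-7, x + 21, -16], [2, -1, x - 3]]) - (-3)·det([[22, -7, 8], [-62, x + 21, -16], [1, -1, x - 3]]) + (9)·det([[22, x - 3, 8], [-62, -7, -16], [1, 2, x - 3]]) - (-6)·det([[22, x - 3, -7], [-62, -7, x + 21], [1, 2, -1]]).

Evaluating gives χ_A(x) = x^4 - 11x^3 + 42x^2 - 68x + 40 = (x - 5)(x - 2)^3.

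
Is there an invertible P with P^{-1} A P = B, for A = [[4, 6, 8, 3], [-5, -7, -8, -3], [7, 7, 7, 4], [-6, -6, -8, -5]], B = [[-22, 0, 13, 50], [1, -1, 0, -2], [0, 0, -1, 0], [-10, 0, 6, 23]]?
Yes.

Two matrices over a field are similar if and only if they have the same invariant factors.

Both A and B have characteristic polynomial (x - 3)(x + 1)^2(x + 2) and minimal polynomial (x - 3)(x + 1)^2(x + 2). Computing further, both have invariant factors (x - 3)(x + 1)^2(x + 2). Hence A and B are similar.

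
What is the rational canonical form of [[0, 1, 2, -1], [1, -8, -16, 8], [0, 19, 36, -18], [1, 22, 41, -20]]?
The invariant factors of A (the non-unit diagonal entries of the Smith normal form of xI - A over ℚ[x]) are (x^2 - 4x + 1)^2, each dividing the next. The characteristic polynomial is their product, (x^2 - 4x + 1)^2.

The rational canonical form is the block-diagonal matrix of companion matrices C(f_i):
R = [[0, 0, 0, -1], [1, 0, 0, 8], [0, 1, 0, -18], [0, 0, 1, 8]].

Note the characteristic polynomial does not split into linear factors over ℚ, so A has no Jordan form over ℚ; the rational canonical form exists over any field.

R = [[0, 0, 0, -1], [1, 0, 0, 8], [0, 1, 0, -18], [0, 0, 1, 8]]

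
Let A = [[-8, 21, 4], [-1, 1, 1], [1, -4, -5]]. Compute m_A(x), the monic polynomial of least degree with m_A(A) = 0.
m_A(x) = (x + 4)^3

The characteristic polynomial factors as (x + 4)^3. The minimal polynomial is ∏(x - λ)^{k_λ} where k_λ is the size of the largest Jordan block at λ.

For λ = -4: rank(A + 4I) = 2, and the largest Jordan block has size 3 (the smallest k with rank((A + 4I)^k) = rank((A + 4I)^(k+1))).

So m_A(x) = (x + 4)^3.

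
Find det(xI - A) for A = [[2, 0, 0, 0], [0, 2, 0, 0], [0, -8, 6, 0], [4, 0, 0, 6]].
xI - A = [[x - 2, 0, 0, 0], [0, x - 2, 0, 0], [0, 8, x - 6, 0], [-4, 0, 0, x - 6]].

Expanding det(xI - A) along the first row:
det(xI - A) = + (x - 2)·det([[x - 2, 0, 0], [8, x - 6, 0], [0, 0, x - 6]]) - (0)·det([[0, 0, 0], [0, x - 6, 0], [-4, 0, x - 6]]) + (0)·det([[0, x - 2, 0], [0, 8, 0], [-4, 0, x - 6]]) - (0)·det([[0, x - 2, 0], [0, 8, x - 6], [-4, 0, 0]]).

Evaluating gives χ_A(x) = x^4 - 16x^3 + 88x^2 - 192x + 144 = (x - 6)^2(x - 2)^2.

χ_A(x) = (x - 6)^2(x - 2)^2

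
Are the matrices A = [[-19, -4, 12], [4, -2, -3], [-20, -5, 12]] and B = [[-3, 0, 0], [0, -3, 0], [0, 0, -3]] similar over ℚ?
Both have characteristic polynomial (x + 3)^3, but the minimal polynomial of A is (x + 3)^2 while the minimal polynomial of B is x + 3. The minimal polynomial is a similarity invariant, so A and B are not similar.

No.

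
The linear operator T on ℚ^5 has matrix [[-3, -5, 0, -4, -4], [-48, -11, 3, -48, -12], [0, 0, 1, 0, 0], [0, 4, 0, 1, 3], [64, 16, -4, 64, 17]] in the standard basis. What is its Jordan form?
J = [[1, 1, 0, 0, 0], [0, 1, 1, 0, 0], [0, 0, 1, 0, 0], [0, 0, 0, 1, 1], [0, 0, 0, 0, 1]]

The characteristic polynomial is det(xI - A) = (x - 1)^5, so the eigenvalues are 1 (algebraic multiplicity 5).

For λ = 1: rank(A - I) = 3, rank((A - I)^2) = 1, rank((A - I)^3) = 0. The eigenspace has dimension 5 - 3 = 2, so there are 2 Jordan blocks; the rank sequence gives block sizes [3, 2].

Assembling the blocks gives the Jordan form J above.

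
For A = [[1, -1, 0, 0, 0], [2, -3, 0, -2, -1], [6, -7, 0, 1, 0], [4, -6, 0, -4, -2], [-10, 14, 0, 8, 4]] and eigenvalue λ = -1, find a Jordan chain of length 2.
v_1 = [[0, 1, 1, 2, -4]]^T, v_2 = [[-1, -2, -4, -4, 10]]^T

We seek v_1 ∈ ker((A + I)^2) \ ker(A + I), then set v_{i+1} = (A + I) v_i.

One such chain is v_1 = [[0, 1, 1, 2, -4]]^T, v_2 = [[-1, -2, -4, -4, 10]]^T. Check: (A + I) v_2 = [[0, 0, 0, 0, 0]]^T = 0.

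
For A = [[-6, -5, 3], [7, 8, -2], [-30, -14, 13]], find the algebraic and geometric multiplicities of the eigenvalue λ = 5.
The characteristic polynomial is (x - 5)^3, so the factor x - 5 appears with exponent 3: the algebraic multiplicity is 3.

rank(A - 5I) = 2, so the eigenspace has dimension 3 - 2 = 1: the geometric multiplicity is 1.

Since 1 < 3, A is not diagonalizable.

algebraic multiplicity 3, geometric multiplicity 1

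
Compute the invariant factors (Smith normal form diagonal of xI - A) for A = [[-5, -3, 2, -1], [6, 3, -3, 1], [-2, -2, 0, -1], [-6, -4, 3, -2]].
The Jordan structure of A has elementary divisors (x + 1)^2, (x + 1)^2. Arranging the block sizes at each eigenvalue in decreasing order and taking row products gives the invariant factors.

Invariant factors (smallest first, each dividing the next): (x + 1)^2, (x + 1)^2.

Check: the last factor (x + 1)^2 is the minimal polynomial, and the product (x + 1)^4 is the characteristic polynomial.

(x + 1)^2, (x + 1)^2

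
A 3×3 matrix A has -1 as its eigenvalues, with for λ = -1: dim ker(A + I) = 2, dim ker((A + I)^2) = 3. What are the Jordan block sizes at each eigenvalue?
Jordan blocks: (-1, 2), (-1, 1)

λ = -1: successive nullity increments [2, 1] count blocks of size ≥ k; block sizes are [2, 1].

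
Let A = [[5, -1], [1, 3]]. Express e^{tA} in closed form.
e^{tA} = [[(t + 1)*e^{4*t}, -t*e^{4*t}], [t*e^{4*t}, (1 - t)*e^{4*t}]]

A has Jordan form J = [[4, 1], [0, 4]] with A = PJP^{-1}, so e^{tA} = P e^{tJ} P^{-1}.

For a Jordan block J_k(λ), e^{tJ_k(λ)} = e^{λt} · (I + tN + t^2 N^2/2! + ... + t^{k-1} N^{k-1}/(k-1)!) where N is the nilpotent superdiagonal part.

Assembling the blocks and conjugating back gives the entries of e^{tA} as shown above.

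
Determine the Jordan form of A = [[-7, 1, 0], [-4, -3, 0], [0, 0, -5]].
The characteristic polynomial is det(xI - A) = (x + 5)^3, so the eigenvalues are -5 (algebraic multiplicity 3).

For λ = -5: rank(A + 5I) = 1, rank((A + 5I)^2) = 0. The eigenspace has dimension 3 - 1 = 2, so there are 2 Jordan blocks; the rank sequence gives block sizes [2, 1].

Assembling the blocks gives the Jordan form J above.

J = [[-5, 1, 0], [0, -5, 0], [0, 0, -5]]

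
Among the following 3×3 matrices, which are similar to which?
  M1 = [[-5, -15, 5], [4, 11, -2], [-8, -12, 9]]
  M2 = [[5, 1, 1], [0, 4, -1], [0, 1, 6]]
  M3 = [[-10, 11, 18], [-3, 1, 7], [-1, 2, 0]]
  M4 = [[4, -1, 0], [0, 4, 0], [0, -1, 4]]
3 classes: {M1, M2}, {M3}, {M4}

Characteristic polynomials: χ_{M1} = (x - 5)^3, χ_{M2} = (x - 5)^3, χ_{M3} = (x + 3)^3, χ_{M4} = (x - 4)^3.

{M1, M2}: invariant factors x - 5, (x - 5)^2.

{M3}: invariant factors (x + 3)^3.

{M4}: invariant factors x - 4, (x - 4)^2.

Matrices are similar if and only if their invariant-factor lists agree; the partition into similarity classes is {M1, M2}, {M3}, {M4}.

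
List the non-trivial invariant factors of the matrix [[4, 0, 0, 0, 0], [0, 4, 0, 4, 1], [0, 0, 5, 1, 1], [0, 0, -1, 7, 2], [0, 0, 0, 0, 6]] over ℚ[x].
The Jordan structure of A has elementary divisors (x - 4), (x - 4), (x - 6)^3. Arranging the block sizes at each eigenvalue in decreasing order and taking row products gives the invariant factors.

Invariant factors (smallest first, each dividing the next): x - 4, (x - 6)^3(x - 4).

Check: the last factor (x - 6)^3(x - 4) is the minimal polynomial, and the product (x - 6)^3(x - 4)^2 is the characteristic polynomial.

x - 4, (x - 6)^3(x - 4)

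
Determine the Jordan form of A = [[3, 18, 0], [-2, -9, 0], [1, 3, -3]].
J = [[-3, 1, 0], [0, -3, 0], [0, 0, -3]]

The characteristic polynomial is det(xI - A) = (x + 3)^3, so the eigenvalues are -3 (algebraic multiplicity 3).

For λ = -3: rank(A + 3I) = 1, rank((A + 3I)^2) = 0. The eigenspace has dimension 3 - 1 = 2, so there are 2 Jordan blocks; the rank sequence gives block sizes [2, 1].

Assembling the blocks gives the Jordan form J above.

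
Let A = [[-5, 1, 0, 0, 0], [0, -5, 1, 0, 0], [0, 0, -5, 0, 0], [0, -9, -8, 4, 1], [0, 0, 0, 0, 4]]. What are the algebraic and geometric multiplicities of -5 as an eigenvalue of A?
algebraic multiplicity 3, geometric multiplicity 1

The characteristic polynomial is (x - 4)^2(x + 5)^3, so the factor x + 5 appears with exponent 3: the algebraic multiplicity is 3.

rank(A + 5I) = 4, so the eigenspace has dimension 5 - 4 = 1: the geometric multiplicity is 1.

Since 1 < 3, A is not diagonalizable.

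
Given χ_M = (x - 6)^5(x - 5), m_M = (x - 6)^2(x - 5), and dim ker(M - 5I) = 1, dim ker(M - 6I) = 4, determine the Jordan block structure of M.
λ = 5: algebraic multiplicity 1 (exponent in χ_M), largest block size 1 (exponent in m_M), 1 block (geometric multiplicity). This forces block sizes [1].
λ = 6: algebraic multiplicity 5 (exponent in χ_M), largest block size 2 (exponent in m_M), 4 blocks (geometric multiplicity). These force block sizes [2, 1, 1, 1].

Jordan blocks: (5, 1), (6, 2), (6, 1), (6, 1), (6, 1)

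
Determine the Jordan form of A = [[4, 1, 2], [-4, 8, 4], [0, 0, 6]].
The characteristic polynomial is det(xI - A) = (x - 6)^3, so the eigenvalues are 6 (algebraic multiplicity 3).

For λ = 6: rank(A - 6I) = 1, rank((A - 6I)^2) = 0. The eigenspace has dimension 3 - 1 = 2, so there are 2 Jordan blocks; the rank sequence gives block sizes [2, 1].

Assembling the blocks gives the Jordan form J above.

J = [[6, 1, 0], [0, 6, 0], [0, 0, 6]]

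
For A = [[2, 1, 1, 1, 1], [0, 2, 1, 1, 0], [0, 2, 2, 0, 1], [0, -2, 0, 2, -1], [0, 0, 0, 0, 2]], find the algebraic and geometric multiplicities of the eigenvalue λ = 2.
algebraic multiplicity 5, geometric multiplicity 2

The characteristic polynomial is (x - 2)^5, so the factor x - 2 appears with exponent 5: the algebraic multiplicity is 5.

rank(A - 2I) = 3, so the eigenspace has dimension 5 - 3 = 2: the geometric multiplicity is 2.

Since 2 < 5, A is not diagonalizable.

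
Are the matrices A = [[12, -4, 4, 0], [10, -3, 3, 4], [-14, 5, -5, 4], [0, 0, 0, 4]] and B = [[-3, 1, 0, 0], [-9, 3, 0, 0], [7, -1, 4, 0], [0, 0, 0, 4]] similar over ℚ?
Two matrices over a field are similar if and only if they have the same invariant factors.

Both A and B have characteristic polynomial x^2(x - 4)^2 and minimal polynomial x^2(x - 4). Computing further, both have invariant factors x - 4, x^2(x - 4). Hence A and B are similar.

Yes.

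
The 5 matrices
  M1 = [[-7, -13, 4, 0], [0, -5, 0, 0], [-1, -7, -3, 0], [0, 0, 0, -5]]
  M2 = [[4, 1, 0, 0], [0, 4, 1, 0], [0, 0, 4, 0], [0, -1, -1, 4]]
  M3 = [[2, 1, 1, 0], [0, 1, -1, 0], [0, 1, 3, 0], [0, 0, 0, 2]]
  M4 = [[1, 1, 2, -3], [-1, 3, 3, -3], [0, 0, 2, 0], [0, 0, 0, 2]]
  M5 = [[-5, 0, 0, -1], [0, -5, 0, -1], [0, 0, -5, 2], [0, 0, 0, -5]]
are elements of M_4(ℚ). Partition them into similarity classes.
5 classes: {M1}, {M2}, {M3}, {M4}, {M5}

Characteristic polynomials: χ_{M1} = (x + 5)^4, χ_{M2} = (x - 4)^4, χ_{M3} = (x - 2)^4, χ_{M4} = (x - 2)^4, χ_{M5} = (x + 5)^4.

{M1}: invariant factors x + 5, (x + 5)^3.

{M2}: invariant factors x - 4, (x - 4)^3.

{M3}: invariant factors x - 2, x - 2, (x - 2)^2.

{M4}: invariant factors x - 2, (x - 2)^3.

{M5}: invariant factors x + 5, x + 5, (x + 5)^2.

Matrices are similar if and only if their invariant-factor lists agree; the partition into similarity classes is {M1}, {M2}, {M3}, {M4}, {M5}.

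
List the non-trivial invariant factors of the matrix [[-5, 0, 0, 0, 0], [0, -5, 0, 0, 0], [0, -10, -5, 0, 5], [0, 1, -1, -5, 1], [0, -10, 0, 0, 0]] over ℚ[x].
The Jordan structure of A has elementary divisors (x + 5)^2, (x + 5), (x + 5), x. Arranging the block sizes at each eigenvalue in decreasing order and taking row products gives the invariant factors.

Invariant factors (smallest first, each dividing the next): x + 5, x + 5, x(x + 5)^2.

Check: the last factor x(x + 5)^2 is the minimal polynomial, and the product x(x + 5)^4 is the characteristic polynomial.

x + 5, x + 5, x(x + 5)^2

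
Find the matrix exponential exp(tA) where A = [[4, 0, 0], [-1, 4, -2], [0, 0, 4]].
e^{tA} = [[e^{4*t}, 0, 0], [-t*e^{4*t}, e^{4*t}, -2*t*e^{4*t}], [0, 0, e^{4*t}]]

A has Jordan form J = [[4, 1, 0], [0, 4, 0], [0, 0, 4]] with A = PJP^{-1}, so e^{tA} = P e^{tJ} P^{-1}.

For a Jordan block J_k(λ), e^{tJ_k(λ)} = e^{λt} · (I + tN + t^2 N^2/2! + ... + t^{k-1} N^{k-1}/(k-1)!) where N is the nilpotent superdiagonal part.

Assembling the blocks and conjugating back gives the entries of e^{tA} as shown above.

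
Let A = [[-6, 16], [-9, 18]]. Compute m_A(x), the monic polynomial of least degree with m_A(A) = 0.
m_A(x) = (x - 6)^2

The characteristic polynomial factors as (x - 6)^2. The minimal polynomial is ∏(x - λ)^{k_λ} where k_λ is the size of the largest Jordan block at λ.

For λ = 6: rank(A - 6I) = 1, and the largest Jordan block has size 2 (the smallest k with rank((A - 6I)^k) = rank((A - 6I)^(k+1))).

So m_A(x) = (x - 6)^2.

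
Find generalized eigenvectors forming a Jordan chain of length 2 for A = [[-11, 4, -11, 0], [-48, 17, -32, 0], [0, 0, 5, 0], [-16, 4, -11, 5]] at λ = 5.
v_1 = [[-1, -1, 1, 1]]^T, v_2 = [[1, 4, 0, 1]]^T

We seek v_1 ∈ ker((A - 5I)^2) \ ker(A - 5I), then set v_{i+1} = (A - 5I) v_i.

One such chain is v_1 = [[-1, -1, 1, 1]]^T, v_2 = [[1, 4, 0, 1]]^T. Check: (A - 5I) v_2 = [[0, 0, 0, 0]]^T = 0.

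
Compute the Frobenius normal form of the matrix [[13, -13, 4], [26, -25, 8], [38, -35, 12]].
The invariant factors of A (the non-unit diagonal entries of the Smith normal form of xI - A over ℚ[x]) are x^3 - 3x - 4, each dividing the next. The characteristic polynomial is their product, x^3 - 3x - 4.

The rational canonical form is the block-diagonal matrix of companion matrices C(f_i):
R = [[0, 0, 4], [1, 0, 3], [0, 1, 0]].

Note the characteristic polynomial does not split into linear factors over ℚ, so A has no Jordan form over ℚ; the rational canonical form exists over any field.

R = [[0, 0, 4], [1, 0, 3], [0, 1, 0]]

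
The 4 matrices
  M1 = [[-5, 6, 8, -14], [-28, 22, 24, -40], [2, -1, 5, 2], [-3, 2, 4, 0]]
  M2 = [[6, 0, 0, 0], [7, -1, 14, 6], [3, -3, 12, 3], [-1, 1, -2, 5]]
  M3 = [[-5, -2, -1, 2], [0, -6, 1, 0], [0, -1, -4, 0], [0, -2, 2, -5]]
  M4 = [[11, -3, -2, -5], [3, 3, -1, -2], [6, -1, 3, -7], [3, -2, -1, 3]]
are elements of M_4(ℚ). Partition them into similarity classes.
4 classes: {M1}, {M2}, {M3}, {M4}

Characteristic polynomials: χ_{M1} = (x - 6)^2(x - 5)^2, χ_{M2} = (x - 6)^2(x - 5)^2, χ_{M3} = (x + 5)^4, χ_{M4} = (x - 5)^4.

{M1}: invariant factors (x - 6)(x - 5), (x - 6)(x - 5).

{M2}: invariant factors x - 6, (x - 6)(x - 5)^2.

{M3}: invariant factors x + 5, (x + 5)^3.

{M4}: invariant factors (x - 5)^2, (x - 5)^2.

Matrices are similar if and only if their invariant-factor lists agree; the partition into similarity classes is {M1}, {M2}, {M3}, {M4}.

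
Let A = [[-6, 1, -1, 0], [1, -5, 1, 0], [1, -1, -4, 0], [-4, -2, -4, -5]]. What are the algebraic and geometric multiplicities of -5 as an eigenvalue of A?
algebraic multiplicity 4, geometric multiplicity 2

The characteristic polynomial is (x + 5)^4, so the factor x + 5 appears with exponent 4: the algebraic multiplicity is 4.

rank(A + 5I) = 2, so the eigenspace has dimension 4 - 2 = 2: the geometric multiplicity is 2.

Since 2 < 4, A is not diagonalizable.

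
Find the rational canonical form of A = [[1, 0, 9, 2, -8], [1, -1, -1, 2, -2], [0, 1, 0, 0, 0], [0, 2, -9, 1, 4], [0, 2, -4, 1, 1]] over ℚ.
The invariant factors of A (the non-unit diagonal entries of the Smith normal form of xI - A over ℚ[x]) are x^3(x - 3)(x + 1), each dividing the next. The characteristic polynomial is their product, x^3(x - 3)(x + 1).

The rational canonical form is the block-diagonal matrix of companion matrices C(f_i):
R = [[0, 0, 0, 0, 0], [1, 0, 0, 0, 0], [0, 1, 0, 0, 0], [0, 0, 1, 0, 3], [0, 0, 0, 1, 2]].

R = [[0, 0, 0, 0, 0], [1, 0, 0, 0, 0], [0, 1, 0, 0, 0], [0, 0, 1, 0, 3], [0, 0, 0, 1, 2]]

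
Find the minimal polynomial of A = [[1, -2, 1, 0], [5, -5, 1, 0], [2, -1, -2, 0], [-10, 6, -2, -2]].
The characteristic polynomial factors as (x + 2)^4. The minimal polynomial is ∏(x - λ)^{k_λ} where k_λ is the size of the largest Jordan block at λ.

For λ = -2: rank(A + 2I) = 2, and the largest Jordan block has size 3 (the smallest k with rank((A + 2I)^k) = rank((A + 2I)^(k+1))).

So m_A(x) = (x + 2)^3.

m_A(x) = (x + 2)^3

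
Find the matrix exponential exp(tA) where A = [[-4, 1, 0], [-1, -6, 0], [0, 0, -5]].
A has Jordan form J = [[-5, 1, 0], [0, -5, 0], [0, 0, -5]] with A = PJP^{-1}, so e^{tA} = P e^{tJ} P^{-1}.

For a Jordan block J_k(λ), e^{tJ_k(λ)} = e^{λt} · (I + tN + t^2 N^2/2! + ... + t^{k-1} N^{k-1}/(k-1)!) where N is the nilpotent superdiagonal part.

Assembling the blocks and conjugating back gives the entries of e^{tA} as shown above.

e^{tA} = [[(t + 1)*e^{-5*t}, t*e^{-5*t}, 0], [-t*e^{-5*t}, (1 - t)*e^{-5*t}, 0], [0, 0, e^{-5*t}]]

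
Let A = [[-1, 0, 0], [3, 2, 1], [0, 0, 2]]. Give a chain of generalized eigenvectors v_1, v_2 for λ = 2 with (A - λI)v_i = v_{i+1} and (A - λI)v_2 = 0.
v_1 = [[0, 2, 1]]^T, v_2 = [[0, 1, 0]]^T

We seek v_1 ∈ ker((A - 2I)^2) \ ker(A - 2I), then set v_{i+1} = (A - 2I) v_i.

One such chain is v_1 = [[0, 2, 1]]^T, v_2 = [[0, 1, 0]]^T. Check: (A - 2I) v_2 = [[0, 0, 0]]^T = 0.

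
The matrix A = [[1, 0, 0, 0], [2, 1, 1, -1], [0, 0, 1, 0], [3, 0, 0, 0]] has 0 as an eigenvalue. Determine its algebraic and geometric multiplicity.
The characteristic polynomial is x(x - 1)^3, so the factor x appears with exponent 1: the algebraic multiplicity is 1.

rank(A) = 3, so the eigenspace has dimension 4 - 3 = 1: the geometric multiplicity is 1.

algebraic multiplicity 1, geometric multiplicity 1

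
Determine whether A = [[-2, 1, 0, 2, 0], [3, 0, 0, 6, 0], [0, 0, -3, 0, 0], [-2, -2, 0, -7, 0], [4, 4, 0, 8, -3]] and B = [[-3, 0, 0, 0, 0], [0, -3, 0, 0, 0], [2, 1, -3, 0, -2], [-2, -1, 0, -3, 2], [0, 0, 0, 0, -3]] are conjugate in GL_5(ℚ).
Yes.

Two matrices over a field are similar if and only if they have the same invariant factors.

Both A and B have characteristic polynomial (x + 3)^5 and minimal polynomial (x + 3)^2. Computing further, both have invariant factors x + 3, x + 3, x + 3, (x + 3)^2. Hence A and B are similar.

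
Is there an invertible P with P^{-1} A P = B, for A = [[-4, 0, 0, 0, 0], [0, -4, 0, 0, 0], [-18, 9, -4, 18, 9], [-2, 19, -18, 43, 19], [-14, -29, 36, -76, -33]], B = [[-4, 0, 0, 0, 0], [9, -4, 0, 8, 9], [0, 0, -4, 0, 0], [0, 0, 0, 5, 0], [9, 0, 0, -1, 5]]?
Yes.

Two matrices over a field are similar if and only if they have the same invariant factors.

Both A and B have characteristic polynomial (x - 5)^2(x + 4)^3 and minimal polynomial (x - 5)^2(x + 4). Computing further, both have invariant factors x + 4, x + 4, (x - 5)^2(x + 4). Hence A and B are similar.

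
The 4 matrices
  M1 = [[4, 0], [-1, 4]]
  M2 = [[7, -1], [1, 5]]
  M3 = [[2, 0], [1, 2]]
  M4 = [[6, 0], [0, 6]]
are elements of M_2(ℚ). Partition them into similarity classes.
Characteristic polynomials: χ_{M1} = (x - 4)^2, χ_{M2} = (x - 6)^2, χ_{M3} = (x - 2)^2, χ_{M4} = (x - 6)^2.

{M1}: invariant factors (x - 4)^2.

{M2}: invariant factors (x - 6)^2.

{M3}: invariant factors (x - 2)^2.

{M4}: invariant factors x - 6, x - 6.

Matrices are similar if and only if their invariant-factor lists agree; the partition into similarity classes is {M1}, {M2}, {M3}, {M4}.

4 classes: {M1}, {M2}, {M3}, {M4}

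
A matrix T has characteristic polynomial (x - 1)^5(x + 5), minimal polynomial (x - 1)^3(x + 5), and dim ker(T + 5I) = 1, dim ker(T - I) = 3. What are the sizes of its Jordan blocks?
λ = -5: algebraic multiplicity 1 (exponent in χ_T), largest block size 1 (exponent in m_T), 1 block (geometric multiplicity). This forces block sizes [1].
λ = 1: algebraic multiplicity 5 (exponent in χ_T), largest block size 3 (exponent in m_T), 3 blocks (geometric multiplicity). These force block sizes [3, 1, 1].

Jordan blocks: (-5, 1), (1, 3), (1, 1), (1, 1)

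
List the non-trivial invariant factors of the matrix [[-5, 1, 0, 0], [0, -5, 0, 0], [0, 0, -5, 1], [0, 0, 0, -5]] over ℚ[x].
(x + 5)^2, (x + 5)^2

The Jordan structure of A has elementary divisors (x + 5)^2, (x + 5)^2. Arranging the block sizes at each eigenvalue in decreasing order and taking row products gives the invariant factors.

Invariant factors (smallest first, each dividing the next): (x + 5)^2, (x + 5)^2.

Check: the last factor (x + 5)^2 is the minimal polynomial, and the product (x + 5)^4 is the characteristic polynomial.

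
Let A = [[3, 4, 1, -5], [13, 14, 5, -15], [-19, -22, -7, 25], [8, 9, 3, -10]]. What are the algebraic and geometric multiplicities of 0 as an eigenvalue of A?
The characteristic polynomial is x^4, so the factor x appears with exponent 4: the algebraic multiplicity is 4.

rank(A) = 2, so the eigenspace has dimension 4 - 2 = 2: the geometric multiplicity is 2.

Since 2 < 4, A is not diagonalizable.

algebraic multiplicity 4, geometric multiplicity 2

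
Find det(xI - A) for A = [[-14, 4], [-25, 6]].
xI - A = [[x + 14, -4], [25, x - 6]].

Expanding det(xI - A) along the first row:
det(xI - A) = + (x + 14)·det([[x - 6]]) - (-4)·det([[25]]).

Evaluating gives χ_A(x) = x^2 + 8x + 16 = (x + 4)^2.

χ_A(x) = (x + 4)^2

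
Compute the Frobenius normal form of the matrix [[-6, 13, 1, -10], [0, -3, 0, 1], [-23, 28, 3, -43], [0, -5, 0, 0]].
The invariant factors of A (the non-unit diagonal entries of the Smith normal form of xI - A over ℚ[x]) are x^2 + 3x + 5, x^2 + 3x + 5, each dividing the next. The characteristic polynomial is their product, (x^2 + 3x + 5)^2.

The rational canonical form is the block-diagonal matrix of companion matrices C(f_i):
R = [[0, -5, 0, 0], [1, -3, 0, 0], [0, 0, 0, -5], [0, 0, 1, -3]].

Note the characteristic polynomial does not split into linear factors over ℚ, so A has no Jordan form over ℚ; the rational canonical form exists over any field.

R = [[0, -5, 0, 0], [1, -3, 0, 0], [0, 0, 0, -5], [0, 0, 1, -3]]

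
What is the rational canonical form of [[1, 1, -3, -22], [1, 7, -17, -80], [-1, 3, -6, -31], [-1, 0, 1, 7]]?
R = [[0, 0, 0, -18], [1, 0, 0, 39], [0, 1, 0, -29], [0, 0, 1, 9]]

The invariant factors of A (the non-unit diagonal entries of the Smith normal form of xI - A over ℚ[x]) are (x - 3)^2(x - 2)(x - 1), each dividing the next. The characteristic polynomial is their product, (x - 3)^2(x - 2)(x - 1).

The rational canonical form is the block-diagonal matrix of companion matrices C(f_i):
R = [[0, 0, 0, -18], [1, 0, 0, 39], [0, 1, 0, -29], [0, 0, 1, 9]].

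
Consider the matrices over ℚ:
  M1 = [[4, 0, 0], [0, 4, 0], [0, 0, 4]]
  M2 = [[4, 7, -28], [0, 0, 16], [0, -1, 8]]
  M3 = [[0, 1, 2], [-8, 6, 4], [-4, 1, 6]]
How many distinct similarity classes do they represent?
2 classes: {M1}, {M2, M3}

Characteristic polynomials: χ_{M1} = (x - 4)^3, χ_{M2} = (x - 4)^3, χ_{M3} = (x - 4)^3.

{M1}: invariant factors x - 4, x - 4, x - 4.

{M2, M3}: invariant factors x - 4, (x - 4)^2.

Matrices are similar if and only if their invariant-factor lists agree; the partition into similarity classes is {M1}, {M2, M3}.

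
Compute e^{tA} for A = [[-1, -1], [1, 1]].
e^{tA} = [[1 - t, -t], [t, t + 1]]

A has Jordan form J = [[0, 1], [0, 0]] with A = PJP^{-1}, so e^{tA} = P e^{tJ} P^{-1}.

For a Jordan block J_k(λ), e^{tJ_k(λ)} = e^{λt} · (I + tN + t^2 N^2/2! + ... + t^{k-1} N^{k-1}/(k-1)!) where N is the nilpotent superdiagonal part.

Assembling the blocks and conjugating back gives the entries of e^{tA} as shown above.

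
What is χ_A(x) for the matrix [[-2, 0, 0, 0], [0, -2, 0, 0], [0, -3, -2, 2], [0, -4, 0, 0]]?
χ_A(x) = x(x + 2)^3

xI - A = [[x + 2, 0, 0, 0], [0, x + 2, 0, 0], [0, 3, x + 2, -2], [0, 4, 0, x]].

Expanding det(xI - A) along the first row:
det(xI - A) = + (x + 2)·det([[x + 2, 0, 0], [3, x + 2, -2], [4, 0, x]]) - (0)·det([[0, 0, 0], [0, x + 2, -2], [0, 0, x]]) + (0)·det([[0, x + 2, 0], [0, 3, -2], [0, 4, x]]) - (0)·det([[0, x + 2, 0], [0, 3, x + 2], [0, 4, 0]]).

Evaluating gives χ_A(x) = x^4 + 6x^3 + 12x^2 + 8x = x(x + 2)^3.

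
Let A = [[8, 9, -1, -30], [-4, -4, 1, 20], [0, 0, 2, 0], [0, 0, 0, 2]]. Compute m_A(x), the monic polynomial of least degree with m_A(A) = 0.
m_A(x) = (x - 2)^3

The characteristic polynomial factors as (x - 2)^4. The minimal polynomial is ∏(x - λ)^{k_λ} where k_λ is the size of the largest Jordan block at λ.

For λ = 2: rank(A - 2I) = 2, and the largest Jordan block has size 3 (the smallest k with rank((A - 2I)^k) = rank((A - 2I)^(k+1))).

So m_A(x) = (x - 2)^3.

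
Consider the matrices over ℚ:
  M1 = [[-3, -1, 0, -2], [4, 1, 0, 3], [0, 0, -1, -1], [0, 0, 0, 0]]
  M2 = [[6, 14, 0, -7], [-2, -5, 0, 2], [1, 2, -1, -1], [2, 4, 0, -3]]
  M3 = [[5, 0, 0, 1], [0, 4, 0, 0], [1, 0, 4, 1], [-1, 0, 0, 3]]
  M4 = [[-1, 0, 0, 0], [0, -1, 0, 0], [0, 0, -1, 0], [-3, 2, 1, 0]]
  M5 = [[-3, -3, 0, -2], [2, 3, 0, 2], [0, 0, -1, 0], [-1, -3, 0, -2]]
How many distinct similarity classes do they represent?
Characteristic polynomials: χ_{M1} = x(x + 1)^3, χ_{M2} = x(x + 1)^3, χ_{M3} = (x - 4)^4, χ_{M4} = x(x + 1)^3, χ_{M5} = x(x + 1)^3.

{M1, M5}: invariant factors x + 1, x(x + 1)^2.

{M2, M4}: invariant factors x + 1, x + 1, x(x + 1).

{M3}: invariant factors x - 4, x - 4, (x - 4)^2.

Matrices are similar if and only if their invariant-factor lists agree; the partition into similarity classes is {M1, M5}, {M2, M4}, {M3}.

3 classes: {M1, M5}, {M2, M4}, {M3}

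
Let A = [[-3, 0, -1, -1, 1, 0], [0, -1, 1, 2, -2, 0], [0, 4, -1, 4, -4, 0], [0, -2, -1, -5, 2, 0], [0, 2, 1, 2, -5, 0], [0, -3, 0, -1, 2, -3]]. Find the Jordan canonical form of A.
The characteristic polynomial is det(xI - A) = (x + 3)^6, so the eigenvalues are -3 (algebraic multiplicity 6).

For λ = -3: rank(A + 3I) = 3, rank((A + 3I)^2) = 0. The eigenspace has dimension 6 - 3 = 3, so there are 3 Jordan blocks; the rank sequence gives block sizes [2, 2, 2].

Assembling the blocks gives the Jordan form J above.

J = [[-3, 1, 0, 0, 0, 0], [0, -3, 0, 0, 0, 0], [0, 0, -3, 1, 0, 0], [0, 0, 0, -3, 0, 0], [0, 0, 0, 0, -3, 1], [0, 0, 0, 0, 0, -3]]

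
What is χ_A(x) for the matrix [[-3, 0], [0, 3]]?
xI - A = [[x + 3, 0], [0, x - 3]].

Expanding det(xI - A) along the first row:
det(xI - A) = + (x + 3)·det([[x - 3]]) - (0)·det([[0]]).

Evaluating gives χ_A(x) = x^2 - 9 = (x - 3)(x + 3).

χ_A(x) = (x - 3)(x + 3)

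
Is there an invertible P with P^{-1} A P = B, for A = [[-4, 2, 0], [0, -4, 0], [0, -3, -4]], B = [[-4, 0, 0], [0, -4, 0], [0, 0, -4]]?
Both have characteristic polynomial (x + 4)^3, but the minimal polynomial of A is (x + 4)^2 while the minimal polynomial of B is x + 4. The minimal polynomial is a similarity invariant, so A and B are not similar.

No.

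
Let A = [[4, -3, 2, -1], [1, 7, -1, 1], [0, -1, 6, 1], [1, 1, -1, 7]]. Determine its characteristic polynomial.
χ_A(x) = (x - 6)^4

xI - A = [[x - 4, 3, -2, 1], [-1, x - 7, 1, -1], [0, 1, x - 6, -1], [-1, -1, 1, x - 7]].

Expanding det(xI - A) along the first row:
det(xI - A) = + (x - 4)·det([[x - 7, 1, -1], [1, x - 6, -1], [-1, 1, x - 7]]) - (3)·det([[-1, 1, -1], [0, x - 6, -1], [-1, 1, x - 7]]) + (-2)·det([[-1, x - 7, -1], [0, 1, -1], [-1, -1, x - 7]]) - (1)·det([[-1, x - 7, 1], [0, 1, x - 6], [-1, -1, 1]]).

Evaluating gives χ_A(x) = x^4 - 24x^3 + 216x^2 - 864x + 1296 = (x - 6)^4.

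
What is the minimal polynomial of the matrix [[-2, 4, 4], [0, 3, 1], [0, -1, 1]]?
m_A(x) = (x - 2)^2(x + 2)

The characteristic polynomial factors as (x - 2)^2(x + 2). The minimal polynomial is ∏(x - λ)^{k_λ} where k_λ is the size of the largest Jordan block at λ.

For λ = -2: rank(A + 2I) = 2, and the largest Jordan block has size 1 (the smallest k with rank((A + 2I)^k) = rank((A + 2I)^(k+1))).
For λ = 2: rank(A - 2I) = 2, and the largest Jordan block has size 2 (the smallest k with rank((A - 2I)^k) = rank((A - 2I)^(k+1))).

So m_A(x) = (x - 2)^2(x + 2).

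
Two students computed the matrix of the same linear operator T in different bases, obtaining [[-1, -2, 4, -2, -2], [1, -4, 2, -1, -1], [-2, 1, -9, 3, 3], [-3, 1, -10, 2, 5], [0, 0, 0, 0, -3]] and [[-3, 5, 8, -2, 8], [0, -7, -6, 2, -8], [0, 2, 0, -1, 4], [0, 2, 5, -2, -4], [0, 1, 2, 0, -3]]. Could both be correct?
Two matrices over a field are similar if and only if they have the same invariant factors.

Both A and B have characteristic polynomial (x + 3)^5 and minimal polynomial (x + 3)^2. Computing further, both have invariant factors x + 3, (x + 3)^2, (x + 3)^2. Hence A and B are similar.

Yes.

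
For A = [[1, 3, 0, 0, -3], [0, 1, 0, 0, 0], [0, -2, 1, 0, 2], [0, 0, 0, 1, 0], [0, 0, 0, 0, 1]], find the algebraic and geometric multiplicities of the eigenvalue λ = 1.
algebraic multiplicity 5, geometric multiplicity 4

The characteristic polynomial is (x - 1)^5, so the factor x - 1 appears with exponent 5: the algebraic multiplicity is 5.

rank(A - I) = 1, so the eigenspace has dimension 5 - 1 = 4: the geometric multiplicity is 4.

Since 4 < 5, A is not diagonalizable.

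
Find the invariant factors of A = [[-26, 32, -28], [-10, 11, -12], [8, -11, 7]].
(x + 2)(x + 3)^2

The Jordan structure of A has elementary divisors (x + 3)^2, (x + 2). Arranging the block sizes at each eigenvalue in decreasing order and taking row products gives the invariant factors.

Invariant factors (smallest first, each dividing the next): (x + 2)(x + 3)^2.

Check: the last factor (x + 2)(x + 3)^2 is the minimal polynomial, and the product (x + 2)(x + 3)^2 is the characteristic polynomial.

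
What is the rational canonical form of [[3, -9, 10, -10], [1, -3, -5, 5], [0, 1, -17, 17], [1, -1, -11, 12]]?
The invariant factors of A (the non-unit diagonal entries of the Smith normal form of xI - A over ℚ[x]) are (x + 5)(x^3 + 3x + 5), each dividing the next. The characteristic polynomial is their product, (x + 5)(x^3 + 3x + 5).

The rational canonical form is the block-diagonal matrix of companion matrices C(f_i):
R = [[0, 0, 0, -25], [1, 0, 0, -20], [0, 1, 0, -3], [0, 0, 1, -5]].

Note the characteristic polynomial does not split into linear factors over ℚ, so A has no Jordan form over ℚ; the rational canonical form exists over any field.

R = [[0, 0, 0, -25], [1, 0, 0, -20], [0, 1, 0, -3], [0, 0, 1, -5]]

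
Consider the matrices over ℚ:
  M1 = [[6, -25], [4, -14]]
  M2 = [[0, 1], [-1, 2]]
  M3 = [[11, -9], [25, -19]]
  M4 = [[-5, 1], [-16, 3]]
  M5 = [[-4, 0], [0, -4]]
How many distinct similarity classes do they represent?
Characteristic polynomials: χ_{M1} = (x + 4)^2, χ_{M2} = (x - 1)^2, χ_{M3} = (x + 4)^2, χ_{M4} = (x + 1)^2, χ_{M5} = (x + 4)^2.

{M1, M3}: invariant factors (x + 4)^2.

{M2}: invariant factors (x - 1)^2.

{M4}: invariant factors (x + 1)^2.

{M5}: invariant factors x + 4, x + 4.

Matrices are similar if and only if their invariant-factor lists agree; the partition into similarity classes is {M1, M3}, {M2}, {M4}, {M5}.

4 classes: {M1, M3}, {M2}, {M4}, {M5}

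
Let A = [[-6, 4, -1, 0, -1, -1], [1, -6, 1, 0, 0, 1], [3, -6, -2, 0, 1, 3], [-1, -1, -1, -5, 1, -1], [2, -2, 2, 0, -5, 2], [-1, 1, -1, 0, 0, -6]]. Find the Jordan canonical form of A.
The characteristic polynomial is det(xI - A) = (x + 5)^6, so the eigenvalues are -5 (algebraic multiplicity 6).

For λ = -5: rank(A + 5I) = 3, rank((A + 5I)^2) = 1, rank((A + 5I)^3) = 0. The eigenspace has dimension 6 - 3 = 3, so there are 3 Jordan blocks; the rank sequence gives block sizes [3, 2, 1].

Assembling the blocks gives the Jordan form J above.

J = [[-5, 1, 0, 0, 0, 0], [0, -5, 1, 0, 0, 0], [0, 0, -5, 0, 0, 0], [0, 0, 0, -5, 1, 0], [0, 0, 0, 0, -5, 0], [0, 0, 0, 0, 0, -5]]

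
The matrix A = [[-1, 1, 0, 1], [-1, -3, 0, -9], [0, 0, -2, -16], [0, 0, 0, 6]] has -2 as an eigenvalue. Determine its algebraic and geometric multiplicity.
algebraic multiplicity 3, geometric multiplicity 2

The characteristic polynomial is (x - 6)(x + 2)^3, so the factor x + 2 appears with exponent 3: the algebraic multiplicity is 3.

rank(A + 2I) = 2, so the eigenspace has dimension 4 - 2 = 2: the geometric multiplicity is 2.

Since 2 < 3, A is not diagonalizable.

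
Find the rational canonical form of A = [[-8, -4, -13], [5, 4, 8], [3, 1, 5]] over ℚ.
R = [[0, 0, -1], [1, 0, 1], [0, 1, 1]]

The invariant factors of A (the non-unit diagonal entries of the Smith normal form of xI - A over ℚ[x]) are (x - 1)^2(x + 1), each dividing the next. The characteristic polynomial is their product, (x - 1)^2(x + 1).

The rational canonical form is the block-diagonal matrix of companion matrices C(f_i):
R = [[0, 0, -1], [1, 0, 1], [0, 1, 1]].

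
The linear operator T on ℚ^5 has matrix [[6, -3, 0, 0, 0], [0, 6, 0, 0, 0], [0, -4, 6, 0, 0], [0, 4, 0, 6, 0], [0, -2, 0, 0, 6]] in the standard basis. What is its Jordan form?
The characteristic polynomial is det(xI - A) = (x - 6)^5, so the eigenvalues are 6 (algebraic multiplicity 5).

For λ = 6: rank(A - 6I) = 1, rank((A - 6I)^2) = 0. The eigenspace has dimension 5 - 1 = 4, so there are 4 Jordan blocks; the rank sequence gives block sizes [2, 1, 1, 1].

Assembling the blocks gives the Jordan form J above.

J = [[6, 1, 0, 0, 0], [0, 6, 0, 0, 0], [0, 0, 6, 0, 0], [0, 0, 0, 6, 0], [0, 0, 0, 0, 6]]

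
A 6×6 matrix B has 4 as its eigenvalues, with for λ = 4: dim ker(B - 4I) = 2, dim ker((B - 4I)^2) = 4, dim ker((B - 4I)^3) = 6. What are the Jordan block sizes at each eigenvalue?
Jordan blocks: (4, 3), (4, 3)

λ = 4: successive nullity increments [2, 2, 2] count blocks of size ≥ k; block sizes are [3, 3].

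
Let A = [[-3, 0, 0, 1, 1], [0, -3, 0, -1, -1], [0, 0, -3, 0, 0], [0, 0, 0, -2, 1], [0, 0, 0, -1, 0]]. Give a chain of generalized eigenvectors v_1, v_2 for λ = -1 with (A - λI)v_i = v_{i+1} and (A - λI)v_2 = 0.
v_1 = [[0, 0, 0, 0, 1]]^T, v_2 = [[1, -1, 0, 1, 1]]^T

We seek v_1 ∈ ker((A + I)^2) \ ker(A + I), then set v_{i+1} = (A + I) v_i.

One such chain is v_1 = [[0, 0, 0, 0, 1]]^T, v_2 = [[1, -1, 0, 1, 1]]^T. Check: (A + I) v_2 = [[0, 0, 0, 0, 0]]^T = 0.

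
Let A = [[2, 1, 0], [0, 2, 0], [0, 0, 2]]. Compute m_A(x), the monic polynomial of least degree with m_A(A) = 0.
m_A(x) = (x - 2)^2

The characteristic polynomial factors as (x - 2)^3. The minimal polynomial is ∏(x - λ)^{k_λ} where k_λ is the size of the largest Jordan block at λ.

For λ = 2: rank(A - 2I) = 1, and the largest Jordan block has size 2 (the smallest k with rank((A - 2I)^k) = rank((A - 2I)^(k+1))).

So m_A(x) = (x - 2)^2.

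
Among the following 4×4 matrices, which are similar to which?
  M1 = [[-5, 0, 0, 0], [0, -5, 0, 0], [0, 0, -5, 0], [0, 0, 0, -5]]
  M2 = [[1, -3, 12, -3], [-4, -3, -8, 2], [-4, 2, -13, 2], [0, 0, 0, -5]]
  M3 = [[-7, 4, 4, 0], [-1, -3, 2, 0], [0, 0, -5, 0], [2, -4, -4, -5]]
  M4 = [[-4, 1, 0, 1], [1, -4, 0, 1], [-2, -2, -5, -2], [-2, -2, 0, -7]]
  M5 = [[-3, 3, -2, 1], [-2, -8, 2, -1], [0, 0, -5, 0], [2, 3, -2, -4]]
2 classes: {M1}, {M2, M3, M4, M5}

Characteristic polynomials: χ_{M1} = (x + 5)^4, χ_{M2} = (x + 5)^4, χ_{M3} = (x + 5)^4, χ_{M4} = (x + 5)^4, χ_{M5} = (x + 5)^4.

{M1}: invariant factors x + 5, x + 5, x + 5, x + 5.

{M2, M3, M4, M5}: invariant factors x + 5, x + 5, (x + 5)^2.

Matrices are similar if and only if their invariant-factor lists agree; the partition into similarity classes is {M1}, {M2, M3, M4, M5}.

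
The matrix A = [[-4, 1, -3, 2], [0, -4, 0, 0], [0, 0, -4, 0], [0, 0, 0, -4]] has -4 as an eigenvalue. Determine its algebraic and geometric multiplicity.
The characteristic polynomial is (x + 4)^4, so the factor x + 4 appears with exponent 4: the algebraic multiplicity is 4.

rank(A + 4I) = 1, so the eigenspace has dimension 4 - 1 = 3: the geometric multiplicity is 3.

Since 3 < 4, A is not diagonalizable.

algebraic multiplicity 4, geometric multiplicity 3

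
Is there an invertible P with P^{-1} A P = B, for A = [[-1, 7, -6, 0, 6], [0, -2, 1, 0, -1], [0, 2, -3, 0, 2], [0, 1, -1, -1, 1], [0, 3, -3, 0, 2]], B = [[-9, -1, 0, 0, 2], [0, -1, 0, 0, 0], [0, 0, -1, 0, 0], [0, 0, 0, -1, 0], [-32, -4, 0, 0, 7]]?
No.

Both have characteristic polynomial (x + 1)^5, but the minimal polynomial of A is (x + 1)^3 while the minimal polynomial of B is (x + 1)^2. The minimal polynomial is a similarity invariant, so A and B are not similar.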